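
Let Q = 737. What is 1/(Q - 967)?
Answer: -1/230 ≈ -0.0043478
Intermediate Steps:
1/(Q - 967) = 1/(737 - 967) = 1/(-230) = -1/230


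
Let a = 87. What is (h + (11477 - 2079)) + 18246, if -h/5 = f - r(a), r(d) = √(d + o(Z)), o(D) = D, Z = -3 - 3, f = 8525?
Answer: -14936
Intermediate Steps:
Z = -6
r(d) = √(-6 + d) (r(d) = √(d - 6) = √(-6 + d))
h = -42580 (h = -5*(8525 - √(-6 + 87)) = -5*(8525 - √81) = -5*(8525 - 1*9) = -5*(8525 - 9) = -5*8516 = -42580)
(h + (11477 - 2079)) + 18246 = (-42580 + (11477 - 2079)) + 18246 = (-42580 + 9398) + 18246 = -33182 + 18246 = -14936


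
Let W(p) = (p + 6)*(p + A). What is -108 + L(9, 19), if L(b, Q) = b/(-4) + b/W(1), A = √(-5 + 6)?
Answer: -3069/28 ≈ -109.61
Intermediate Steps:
A = 1 (A = √1 = 1)
W(p) = (1 + p)*(6 + p) (W(p) = (p + 6)*(p + 1) = (6 + p)*(1 + p) = (1 + p)*(6 + p))
L(b, Q) = -5*b/28 (L(b, Q) = b/(-4) + b/(6 + 1² + 7*1) = b*(-¼) + b/(6 + 1 + 7) = -b/4 + b/14 = -5*b/28)
-108 + L(9, 19) = -108 - 5/28*9 = -108 - 45/28 = -3069/28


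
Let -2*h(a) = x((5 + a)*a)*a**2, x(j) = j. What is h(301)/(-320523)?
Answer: 198687993/15263 ≈ 13018.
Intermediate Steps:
h(a) = -a**3*(5 + a)/2 (h(a) = -(5 + a)*a*a**2/2 = -a*(5 + a)*a**2/2 = -a**3*(5 + a)/2)
h(301)/(-320523) = ((1/2)*301**3*(-5 - 1*301))/(-320523) = ((1/2)*27270901*(-5 - 301))*(-1/320523) = ((1/2)*27270901*(-306))*(-1/320523) = -4172447853*(-1/320523) = 198687993/15263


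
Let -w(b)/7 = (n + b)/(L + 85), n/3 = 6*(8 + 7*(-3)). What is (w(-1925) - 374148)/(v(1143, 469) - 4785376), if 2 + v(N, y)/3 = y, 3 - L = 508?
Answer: 22451039/287038500 ≈ 0.078216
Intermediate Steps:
L = -505 (L = 3 - 1*508 = 3 - 508 = -505)
n = -234 (n = 3*(6*(8 + 7*(-3))) = 3*(6*(8 - 21)) = 3*(6*(-13)) = 3*(-78) = -234)
v(N, y) = -6 + 3*y
w(b) = -39/10 + b/60 (w(b) = -7*(-234 + b)/(-505 + 85) = -7*(-234 + b)/(-420) = -7*(-234 + b)*(-1)/420 = -7*(39/70 - b/420) = -39/10 + b/60)
(w(-1925) - 374148)/(v(1143, 469) - 4785376) = ((-39/10 + (1/60)*(-1925)) - 374148)/((-6 + 3*469) - 4785376) = ((-39/10 - 385/12) - 374148)/((-6 + 1407) - 4785376) = (-2159/60 - 374148)/(1401 - 4785376) = -22451039/60/(-4783975) = -22451039/60*(-1/4783975) = 22451039/287038500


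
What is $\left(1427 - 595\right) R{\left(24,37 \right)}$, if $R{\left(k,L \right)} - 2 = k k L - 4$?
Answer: $17729920$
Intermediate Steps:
$R{\left(k,L \right)} = -2 + L k^{2}$ ($R{\left(k,L \right)} = 2 + \left(k k L - 4\right) = 2 + \left(k^{2} L - 4\right) = 2 + \left(L k^{2} - 4\right) = 2 + \left(-4 + L k^{2}\right) = -2 + L k^{2}$)
$\left(1427 - 595\right) R{\left(24,37 \right)} = \left(1427 - 595\right) \left(-2 + 37 \cdot 24^{2}\right) = 832 \left(-2 + 37 \cdot 576\right) = 832 \left(-2 + 21312\right) = 832 \cdot 21310 = 17729920$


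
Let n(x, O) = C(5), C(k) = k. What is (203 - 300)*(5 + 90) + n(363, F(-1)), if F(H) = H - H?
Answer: -9210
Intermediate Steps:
F(H) = 0
n(x, O) = 5
(203 - 300)*(5 + 90) + n(363, F(-1)) = (203 - 300)*(5 + 90) + 5 = -97*95 + 5 = -9215 + 5 = -9210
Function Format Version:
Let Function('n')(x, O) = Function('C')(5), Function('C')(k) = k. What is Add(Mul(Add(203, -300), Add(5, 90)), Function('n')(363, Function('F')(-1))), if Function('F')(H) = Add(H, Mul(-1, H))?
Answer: -9210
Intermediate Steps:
Function('F')(H) = 0
Function('n')(x, O) = 5
Add(Mul(Add(203, -300), Add(5, 90)), Function('n')(363, Function('F')(-1))) = Add(Mul(Add(203, -300), Add(5, 90)), 5) = Add(Mul(-97, 95), 5) = Add(-9215, 5) = -9210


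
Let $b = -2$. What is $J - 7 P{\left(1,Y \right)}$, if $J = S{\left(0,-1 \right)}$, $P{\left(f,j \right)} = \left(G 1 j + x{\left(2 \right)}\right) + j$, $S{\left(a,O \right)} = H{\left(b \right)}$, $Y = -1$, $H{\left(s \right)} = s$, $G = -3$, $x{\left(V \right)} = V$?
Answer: $-30$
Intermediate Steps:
$S{\left(a,O \right)} = -2$
$P{\left(f,j \right)} = 2 - 2 j$ ($P{\left(f,j \right)} = \left(\left(-3\right) 1 j + 2\right) + j = \left(- 3 j + 2\right) + j = \left(2 - 3 j\right) + j = 2 - 2 j$)
$J = -2$
$J - 7 P{\left(1,Y \right)} = -2 - 7 \left(2 - -2\right) = -2 - 7 \left(2 + 2\right) = -2 - 28 = -30$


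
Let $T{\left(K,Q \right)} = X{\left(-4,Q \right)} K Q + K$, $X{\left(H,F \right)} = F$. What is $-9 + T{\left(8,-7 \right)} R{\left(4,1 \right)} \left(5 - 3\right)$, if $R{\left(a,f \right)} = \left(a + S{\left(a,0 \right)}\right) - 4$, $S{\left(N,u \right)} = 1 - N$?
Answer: $-2409$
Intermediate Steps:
$R{\left(a,f \right)} = -3$ ($R{\left(a,f \right)} = \left(a - \left(-1 + a\right)\right) - 4 = 1 - 4 = -3$)
$T{\left(K,Q \right)} = K + K Q^{2}$ ($T{\left(K,Q \right)} = Q K Q + K = K Q Q + K = K Q^{2} + K = K + K Q^{2}$)
$-9 + T{\left(8,-7 \right)} R{\left(4,1 \right)} \left(5 - 3\right) = -9 + 8 \left(1 + \left(-7\right)^{2}\right) \left(- 3 \left(5 - 3\right)\right) = -9 + 8 \left(1 + 49\right) \left(\left(-3\right) 2\right) = -9 + 8 \cdot 50 \left(-6\right) = -9 + 400 \left(-6\right) = -9 - 2400 = -2409$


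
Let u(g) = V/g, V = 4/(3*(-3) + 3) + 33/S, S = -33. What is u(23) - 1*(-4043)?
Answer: 278962/69 ≈ 4042.9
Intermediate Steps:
V = -5/3 (V = 4/(3*(-3) + 3) + 33/(-33) = 4/(-9 + 3) + 33*(-1/33) = 4/(-6) - 1 = 4*(-⅙) - 1 = -⅔ - 1 = -5/3 ≈ -1.6667)
u(g) = -5/(3*g)
u(23) - 1*(-4043) = -5/3/23 - 1*(-4043) = -5/3*1/23 + 4043 = -5/69 + 4043 = 278962/69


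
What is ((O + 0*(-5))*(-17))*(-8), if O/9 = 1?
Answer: 1224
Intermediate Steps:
O = 9 (O = 9*1 = 9)
((O + 0*(-5))*(-17))*(-8) = ((9 + 0*(-5))*(-17))*(-8) = ((9 + 0)*(-17))*(-8) = (9*(-17))*(-8) = -153*(-8) = 1224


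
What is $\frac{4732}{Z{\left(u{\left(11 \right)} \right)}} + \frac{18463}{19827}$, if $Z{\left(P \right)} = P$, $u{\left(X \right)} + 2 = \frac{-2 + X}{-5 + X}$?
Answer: $- \frac{187624265}{19827} \approx -9463.1$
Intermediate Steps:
$u{\left(X \right)} = -2 + \frac{-2 + X}{-5 + X}$
$\frac{4732}{Z{\left(u{\left(11 \right)} \right)}} + \frac{18463}{19827} = \frac{4732}{\frac{1}{-5 + 11} \left(8 - 11\right)} + \frac{18463}{19827} = \frac{4732}{\frac{1}{6} \left(8 - 11\right)} + 18463 \cdot \frac{1}{19827} = \frac{4732}{\frac{1}{6} \left(-3\right)} + \frac{18463}{19827} = \frac{4732}{- \frac{1}{2}} + \frac{18463}{19827} = 4732 \left(-2\right) + \frac{18463}{19827} = -9464 + \frac{18463}{19827} = - \frac{187624265}{19827}$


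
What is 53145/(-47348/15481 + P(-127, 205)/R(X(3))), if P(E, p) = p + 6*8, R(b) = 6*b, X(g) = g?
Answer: 14809279410/3064429 ≈ 4832.6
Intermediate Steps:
P(E, p) = 48 + p (P(E, p) = p + 48 = 48 + p)
53145/(-47348/15481 + P(-127, 205)/R(X(3))) = 53145/(-47348/15481 + (48 + 205)/((6*3))) = 53145/(-47348*1/15481 + 253/18) = 53145/(-47348/15481 + 253*(1/18)) = 53145/(-47348/15481 + 253/18) = 53145/(3064429/278658) = 53145*(278658/3064429) = 14809279410/3064429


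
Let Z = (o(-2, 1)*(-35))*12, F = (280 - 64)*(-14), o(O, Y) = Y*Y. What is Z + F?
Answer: -3444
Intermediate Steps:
o(O, Y) = Y**2
F = -3024 (F = 216*(-14) = -3024)
Z = -420 (Z = (1**2*(-35))*12 = (1*(-35))*12 = -35*12 = -420)
Z + F = -420 - 3024 = -3444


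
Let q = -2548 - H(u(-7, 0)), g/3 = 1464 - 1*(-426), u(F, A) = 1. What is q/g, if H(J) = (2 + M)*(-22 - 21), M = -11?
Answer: -587/1134 ≈ -0.51764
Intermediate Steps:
H(J) = 387 (H(J) = (2 - 11)*(-22 - 21) = -9*(-43) = 387)
g = 5670 (g = 3*(1464 - 1*(-426)) = 3*(1464 + 426) = 3*1890 = 5670)
q = -2935 (q = -2548 - 1*387 = -2548 - 387 = -2935)
q/g = -2935/5670 = -2935*1/5670 = -587/1134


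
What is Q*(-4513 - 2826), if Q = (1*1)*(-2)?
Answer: 14678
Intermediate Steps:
Q = -2 (Q = 1*(-2) = -2)
Q*(-4513 - 2826) = -2*(-4513 - 2826) = -2*(-7339) = 14678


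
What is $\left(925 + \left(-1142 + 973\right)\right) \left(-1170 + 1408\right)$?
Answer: $179928$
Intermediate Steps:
$\left(925 + \left(-1142 + 973\right)\right) \left(-1170 + 1408\right) = \left(925 - 169\right) 238 = 756 \cdot 238 = 179928$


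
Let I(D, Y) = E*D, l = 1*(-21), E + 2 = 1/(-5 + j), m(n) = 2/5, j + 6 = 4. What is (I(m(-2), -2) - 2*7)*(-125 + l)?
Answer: 15184/7 ≈ 2169.1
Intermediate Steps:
j = -2 (j = -6 + 4 = -2)
m(n) = ⅖ (m(n) = 2*(⅕) = ⅖)
E = -15/7 (E = -2 + 1/(-5 - 2) = -2 + 1/(-7) = -2 - ⅐ = -15/7 ≈ -2.1429)
l = -21
I(D, Y) = -15*D/7
(I(m(-2), -2) - 2*7)*(-125 + l) = (-15/7*⅖ - 2*7)*(-125 - 21) = (-6/7 - 14)*(-146) = -104/7*(-146) = 15184/7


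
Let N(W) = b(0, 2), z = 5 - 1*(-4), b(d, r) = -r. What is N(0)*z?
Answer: -18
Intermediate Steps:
z = 9 (z = 5 + 4 = 9)
N(W) = -2 (N(W) = -1*2 = -2)
N(0)*z = -2*9 = -18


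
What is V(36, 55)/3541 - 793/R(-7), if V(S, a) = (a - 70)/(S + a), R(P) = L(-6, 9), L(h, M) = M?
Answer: -255529318/2900079 ≈ -88.111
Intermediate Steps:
R(P) = 9
V(S, a) = (-70 + a)/(S + a)
V(36, 55)/3541 - 793/R(-7) = ((-70 + 55)/(36 + 55))/3541 - 793/9 = (-15/91)*(1/3541) - 793*⅑ = ((1/91)*(-15))*(1/3541) - 793/9 = -15/91*1/3541 - 793/9 = -15/322231 - 793/9 = -255529318/2900079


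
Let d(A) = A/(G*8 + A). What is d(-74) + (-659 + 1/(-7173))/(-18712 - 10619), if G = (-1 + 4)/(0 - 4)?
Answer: 7973557051/8415650520 ≈ 0.94747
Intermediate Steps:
G = -3/4 (G = 3/(-4) = 3*(-1/4) = -3/4 ≈ -0.75000)
d(A) = A/(-6 + A) (d(A) = A/(-3/4*8 + A) = A/(-6 + A))
d(-74) + (-659 + 1/(-7173))/(-18712 - 10619) = -74/(-6 - 74) + (-659 + 1/(-7173))/(-18712 - 10619) = -74/(-80) + (-659 - 1/7173)/(-29331) = -74*(-1/80) - 4727008/7173*(-1/29331) = 37/40 + 4727008/210391263 = 7973557051/8415650520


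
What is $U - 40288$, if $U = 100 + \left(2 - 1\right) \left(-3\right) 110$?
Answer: $-40518$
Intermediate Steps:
$U = -230$ ($U = 100 + 1 \left(-3\right) 110 = 100 - 330 = -230$)
$U - 40288 = -230 - 40288 = -40518$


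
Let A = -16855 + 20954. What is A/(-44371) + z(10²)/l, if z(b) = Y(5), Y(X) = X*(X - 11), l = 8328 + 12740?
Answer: -43844431/467404114 ≈ -0.093804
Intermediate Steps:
A = 4099
l = 21068
Y(X) = X*(-11 + X)
z(b) = -30 (z(b) = 5*(-11 + 5) = 5*(-6) = -30)
A/(-44371) + z(10²)/l = 4099/(-44371) - 30/21068 = 4099*(-1/44371) - 30*1/21068 = -4099/44371 - 15/10534 = -43844431/467404114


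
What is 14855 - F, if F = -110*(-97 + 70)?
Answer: 11885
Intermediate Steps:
F = 2970 (F = -110*(-27) = 2970)
14855 - F = 14855 - 1*2970 = 14855 - 2970 = 11885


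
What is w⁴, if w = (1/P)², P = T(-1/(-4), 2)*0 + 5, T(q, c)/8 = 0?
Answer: 1/390625 ≈ 2.5600e-6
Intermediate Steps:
T(q, c) = 0 (T(q, c) = 8*0 = 0)
P = 5 (P = 0*0 + 5 = 0 + 5 = 5)
w = 1/25 (w = (1/5)² = (⅕)² = 1/25 ≈ 0.040000)
w⁴ = (1/25)⁴ = 1/390625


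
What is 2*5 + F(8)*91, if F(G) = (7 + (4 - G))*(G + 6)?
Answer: 3832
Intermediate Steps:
F(G) = (6 + G)*(11 - G) (F(G) = (11 - G)*(6 + G) = (6 + G)*(11 - G))
2*5 + F(8)*91 = 2*5 + (66 - 1*8² + 5*8)*91 = 10 + (66 - 1*64 + 40)*91 = 10 + (66 - 64 + 40)*91 = 10 + 42*91 = 10 + 3822 = 3832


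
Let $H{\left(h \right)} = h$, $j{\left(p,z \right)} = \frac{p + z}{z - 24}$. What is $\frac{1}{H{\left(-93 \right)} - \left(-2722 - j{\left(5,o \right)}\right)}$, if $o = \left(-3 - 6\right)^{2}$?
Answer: $\frac{57}{149939} \approx 0.00038015$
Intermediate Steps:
$o = 81$ ($o = \left(-3 - 6\right)^{2} = \left(-9\right)^{2} = 81$)
$j{\left(p,z \right)} = \frac{p + z}{-24 + z}$
$\frac{1}{H{\left(-93 \right)} - \left(-2722 - j{\left(5,o \right)}\right)} = \frac{1}{-93 + \left(\left(3111 + \frac{5 + 81}{-24 + 81}\right) - 389\right)} = \frac{1}{-93 + \left(\left(3111 + \frac{1}{57} \cdot 86\right) - 389\right)} = \frac{1}{-93 + \left(\left(3111 + \frac{86}{57}\right) - 389\right)} = \frac{1}{-93 + \left(\frac{177413}{57} - 389\right)} = \frac{1}{-93 + \frac{155240}{57}} = \frac{1}{\frac{149939}{57}} = \frac{57}{149939}$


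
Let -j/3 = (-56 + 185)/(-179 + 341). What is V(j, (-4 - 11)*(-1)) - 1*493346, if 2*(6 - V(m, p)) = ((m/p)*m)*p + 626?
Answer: -319888993/648 ≈ -4.9366e+5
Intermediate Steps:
j = -43/18 (j = -3*(-56 + 185)/(-179 + 341) = -387/162 = -3*43/54 = -43/18 ≈ -2.3889)
V(m, p) = -307 - m²/2 (V(m, p) = 6 - (((m/p)*m)*p + 626)/2 = 6 - ((m²/p)*p + 626)/2 = 6 - (m² + 626)/2 = 6 - (626 + m²)/2 = 6 + (-313 - m²/2) = -307 - m²/2)
V(j, (-4 - 11)*(-1)) - 1*493346 = (-307 - (-43/18)²/2) - 1*493346 = (-307 - ½*1849/324) - 493346 = (-307 - 1849/648) - 493346 = -200785/648 - 493346 = -319888993/648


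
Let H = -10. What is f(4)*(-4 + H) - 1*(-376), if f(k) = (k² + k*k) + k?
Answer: -128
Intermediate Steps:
f(k) = k + 2*k² (f(k) = (k² + k²) + k = 2*k² + k = k + 2*k²)
f(4)*(-4 + H) - 1*(-376) = (4*(1 + 2*4))*(-4 - 10) - 1*(-376) = (4*(1 + 8))*(-14) + 376 = (4*9)*(-14) + 376 = 36*(-14) + 376 = -504 + 376 = -128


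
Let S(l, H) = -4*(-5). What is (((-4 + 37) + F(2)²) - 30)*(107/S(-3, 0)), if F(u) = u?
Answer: 749/20 ≈ 37.450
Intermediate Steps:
S(l, H) = 20
(((-4 + 37) + F(2)²) - 30)*(107/S(-3, 0)) = (((-4 + 37) + 2²) - 30)*(107/20) = ((33 + 4) - 30)*(107*(1/20)) = (37 - 30)*(107/20) = 7*(107/20) = 749/20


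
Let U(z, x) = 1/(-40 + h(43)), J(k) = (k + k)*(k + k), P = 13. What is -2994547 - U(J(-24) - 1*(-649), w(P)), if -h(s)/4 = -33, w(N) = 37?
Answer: -275498325/92 ≈ -2.9945e+6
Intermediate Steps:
h(s) = 132 (h(s) = -4*(-33) = 132)
J(k) = 4*k² (J(k) = (2*k)*(2*k) = 4*k²)
U(z, x) = 1/92 (U(z, x) = 1/(-40 + 132) = 1/92)
-2994547 - U(J(-24) - 1*(-649), w(P)) = -2994547 - 1*1/92 = -2994547 - 1/92 = -275498325/92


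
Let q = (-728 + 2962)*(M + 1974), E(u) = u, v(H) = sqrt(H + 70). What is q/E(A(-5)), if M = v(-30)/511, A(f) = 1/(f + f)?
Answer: -44099160 - 44680*sqrt(10)/511 ≈ -4.4099e+7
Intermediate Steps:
v(H) = sqrt(70 + H)
A(f) = 1/(2*f)
M = 2*sqrt(10)/511 (M = sqrt(70 - 30)/511 = sqrt(40)*(1/511) = (2*sqrt(10))*(1/511) = 2*sqrt(10)/511 ≈ 0.012377)
q = 4409916 + 4468*sqrt(10)/511 (q = (-728 + 2962)*(2*sqrt(10)/511 + 1974) = 2234*(1974 + 2*sqrt(10)/511) = 4409916 + 4468*sqrt(10)/511 ≈ 4.4099e+6)
q/E(A(-5)) = (4409916 + 4468*sqrt(10)/511)/(((1/2)/(-5))) = (4409916 + 4468*sqrt(10)/511)/(((1/2)*(-1/5))) = (4409916 + 4468*sqrt(10)/511)/(-1/10) = (4409916 + 4468*sqrt(10)/511)*(-10) = -44099160 - 44680*sqrt(10)/511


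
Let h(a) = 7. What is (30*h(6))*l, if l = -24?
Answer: -5040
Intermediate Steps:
(30*h(6))*l = (30*7)*(-24) = 210*(-24) = -5040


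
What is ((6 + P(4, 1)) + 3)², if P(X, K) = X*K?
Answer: 169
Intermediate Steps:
P(X, K) = K*X
((6 + P(4, 1)) + 3)² = ((6 + 1*4) + 3)² = ((6 + 4) + 3)² = (10 + 3)² = 13² = 169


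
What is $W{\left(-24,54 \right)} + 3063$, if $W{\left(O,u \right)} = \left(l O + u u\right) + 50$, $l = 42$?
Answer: $5021$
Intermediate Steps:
$W{\left(O,u \right)} = 50 + u^{2} + 42 O$ ($W{\left(O,u \right)} = \left(42 O + u u\right) + 50 = \left(42 O + u^{2}\right) + 50 = \left(u^{2} + 42 O\right) + 50 = 50 + u^{2} + 42 O$)
$W{\left(-24,54 \right)} + 3063 = \left(50 + 54^{2} + 42 \left(-24\right)\right) + 3063 = \left(50 + 2916 - 1008\right) + 3063 = 1958 + 3063 = 5021$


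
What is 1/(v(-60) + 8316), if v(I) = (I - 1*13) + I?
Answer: 1/8183 ≈ 0.00012220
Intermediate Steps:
v(I) = -13 + 2*I (v(I) = (I - 13) + I = (-13 + I) + I = -13 + 2*I)
1/(v(-60) + 8316) = 1/((-13 + 2*(-60)) + 8316) = 1/((-13 - 120) + 8316) = 1/(-133 + 8316) = 1/8183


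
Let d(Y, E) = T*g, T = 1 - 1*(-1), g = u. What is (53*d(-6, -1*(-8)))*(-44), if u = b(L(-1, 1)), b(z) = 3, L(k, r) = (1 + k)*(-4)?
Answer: -13992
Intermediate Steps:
L(k, r) = -4 - 4*k
u = 3
g = 3
T = 2 (T = 1 + 1 = 2)
d(Y, E) = 6 (d(Y, E) = 2*3 = 6)
(53*d(-6, -1*(-8)))*(-44) = (53*6)*(-44) = 318*(-44) = -13992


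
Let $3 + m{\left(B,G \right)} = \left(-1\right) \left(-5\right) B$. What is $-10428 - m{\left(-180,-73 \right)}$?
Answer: $-9525$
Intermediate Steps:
$m{\left(B,G \right)} = -3 + 5 B$ ($m{\left(B,G \right)} = -3 + \left(-1\right) \left(-5\right) B = -3 + 5 B$)
$-10428 - m{\left(-180,-73 \right)} = -10428 - \left(-3 + 5 \left(-180\right)\right) = -10428 - \left(-3 - 900\right) = -10428 - -903 = -10428 + 903 = -9525$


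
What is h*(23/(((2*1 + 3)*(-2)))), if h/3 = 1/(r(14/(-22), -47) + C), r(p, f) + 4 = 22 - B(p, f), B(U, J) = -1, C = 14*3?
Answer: -69/610 ≈ -0.11311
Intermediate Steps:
C = 42
r(p, f) = 19 (r(p, f) = -4 + (22 - 1*(-1)) = -4 + (22 + 1) = -4 + 23 = 19)
h = 3/61 (h = 3/(19 + 42) = 3/61 ≈ 0.049180)
h*(23/(((2*1 + 3)*(-2)))) = 3*(23/(((2*1 + 3)*(-2))))/61 = 3*(23/(((2 + 3)*(-2))))/61 = 3*(23/((5*(-2))))/61 = 3*(23/(-10))/61 = 3*(23*(-⅒))/61 = (3/61)*(-23/10) = -69/610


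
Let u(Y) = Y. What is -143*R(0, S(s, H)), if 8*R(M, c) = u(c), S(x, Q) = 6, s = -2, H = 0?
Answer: -429/4 ≈ -107.25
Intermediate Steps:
R(M, c) = c/8
-143*R(0, S(s, H)) = -143*6/8 = -143*3/4 = -429/4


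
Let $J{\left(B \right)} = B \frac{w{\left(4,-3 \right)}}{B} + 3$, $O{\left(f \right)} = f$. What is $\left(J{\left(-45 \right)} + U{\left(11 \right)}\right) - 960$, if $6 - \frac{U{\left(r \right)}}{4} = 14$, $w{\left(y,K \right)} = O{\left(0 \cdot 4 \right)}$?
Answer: $-989$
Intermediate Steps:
$w{\left(y,K \right)} = 0$ ($w{\left(y,K \right)} = 0 \cdot 4 = 0$)
$U{\left(r \right)} = -32$ ($U{\left(r \right)} = 24 - 56 = -32$)
$J{\left(B \right)} = 3$ ($J{\left(B \right)} = B \frac{0}{B} + 3 = B 0 + 3 = 0 + 3 = 3$)
$\left(J{\left(-45 \right)} + U{\left(11 \right)}\right) - 960 = \left(3 - 32\right) - 960 = -29 - 960 = -989$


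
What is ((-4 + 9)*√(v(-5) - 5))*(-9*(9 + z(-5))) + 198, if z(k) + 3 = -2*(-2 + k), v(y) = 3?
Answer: 198 - 900*I*√2 ≈ 198.0 - 1272.8*I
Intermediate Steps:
z(k) = 1 - 2*k (z(k) = -3 - 2*(-2 + k) = -3 + (4 - 2*k) = 1 - 2*k)
((-4 + 9)*√(v(-5) - 5))*(-9*(9 + z(-5))) + 198 = ((-4 + 9)*√(3 - 5))*(-9*(9 + (1 - 2*(-5)))) + 198 = (5*√(-2))*(-9*(9 + (1 + 10))) + 198 = (5*(I*√2))*(-9*(9 + 11)) + 198 = (5*I*√2)*(-9*20) + 198 = (5*I*√2)*(-180) + 198 = -900*I*√2 + 198 = 198 - 900*I*√2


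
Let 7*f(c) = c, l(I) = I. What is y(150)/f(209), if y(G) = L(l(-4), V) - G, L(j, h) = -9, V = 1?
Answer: -1113/209 ≈ -5.3254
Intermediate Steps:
f(c) = c/7
y(G) = -9 - G
y(150)/f(209) = (-9 - 1*150)/(((1/7)*209)) = (-9 - 150)/(209/7) = -159*7/209 = -1113/209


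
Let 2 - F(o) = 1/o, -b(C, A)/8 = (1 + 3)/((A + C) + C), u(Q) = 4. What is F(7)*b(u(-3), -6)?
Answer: -208/7 ≈ -29.714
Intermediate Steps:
b(C, A) = -32/(A + 2*C) (b(C, A) = -8*(1 + 3)/((A + C) + C) = -32/(A + 2*C))
F(o) = 2 - 1/o
F(7)*b(u(-3), -6) = (2 - 1/7)*(-32/(-6 + 2*4)) = (2 - 1*⅐)*(-32/(-6 + 8)) = (2 - ⅐)*(-32/2) = 13*(-32*½)/7 = (13/7)*(-16) = -208/7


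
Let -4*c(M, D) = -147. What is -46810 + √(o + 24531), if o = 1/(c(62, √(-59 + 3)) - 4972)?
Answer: -46810 + √9559904325047/19741 ≈ -46653.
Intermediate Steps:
c(M, D) = 147/4 (c(M, D) = -¼*(-147) = 147/4)
o = -4/19741 (o = 1/(147/4 - 4972) = 1/(-19741/4) = -4/19741 ≈ -0.00020262)
-46810 + √(o + 24531) = -46810 + √(-4/19741 + 24531) = -46810 + √(484266467/19741) = -46810 + √9559904325047/19741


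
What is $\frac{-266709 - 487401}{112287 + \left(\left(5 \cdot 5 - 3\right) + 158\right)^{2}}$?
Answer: $- \frac{251370}{48229} \approx -5.212$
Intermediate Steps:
$\frac{-266709 - 487401}{112287 + \left(\left(5 \cdot 5 - 3\right) + 158\right)^{2}} = - \frac{754110}{112287 + \left(\left(25 - 3\right) + 158\right)^{2}} = - \frac{754110}{112287 + \left(22 + 158\right)^{2}} = - \frac{754110}{112287 + 180^{2}} = - \frac{754110}{112287 + 32400} = - \frac{754110}{144687} = \left(-754110\right) \frac{1}{144687} = - \frac{251370}{48229}$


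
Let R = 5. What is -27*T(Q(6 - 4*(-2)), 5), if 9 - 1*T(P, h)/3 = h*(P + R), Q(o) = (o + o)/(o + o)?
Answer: 1701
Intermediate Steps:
Q(o) = 1 (Q(o) = (2*o)/((2*o)) = (2*o)*(1/(2*o)) = 1)
T(P, h) = 27 - 3*h*(5 + P) (T(P, h) = 27 - 3*h*(P + 5) = 27 - 3*h*(5 + P))
-27*T(Q(6 - 4*(-2)), 5) = -27*(27 - 15*5 - 3*1*5) = -27*(27 - 75 - 15) = -27*(-63) = 1701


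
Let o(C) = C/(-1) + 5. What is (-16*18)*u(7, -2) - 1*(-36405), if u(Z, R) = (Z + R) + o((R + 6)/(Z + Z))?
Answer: 235251/7 ≈ 33607.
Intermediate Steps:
o(C) = 5 - C (o(C) = C*(-1) + 5 = -C + 5 = 5 - C)
u(Z, R) = 5 + R + Z - (6 + R)/(2*Z) (u(Z, R) = (Z + R) + (5 - (R + 6)/(Z + Z)) = (R + Z) + (5 - (6 + R)/(2*Z)) = 5 + R + Z - (6 + R)/(2*Z))
(-16*18)*u(7, -2) - 1*(-36405) = (-16*18)*((-3 - ½*(-2) + 7*(5 - 2 + 7))/7) - 1*(-36405) = -288*(-3 + 1 + 7*10)/7 + 36405 = -288*(-3 + 1 + 70)/7 + 36405 = -288*68/7 + 36405 = -19584/7 + 36405 = 235251/7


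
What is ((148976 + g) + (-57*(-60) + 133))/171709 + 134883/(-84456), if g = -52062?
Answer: -1630620455/1611317256 ≈ -1.0120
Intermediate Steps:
((148976 + g) + (-57*(-60) + 133))/171709 + 134883/(-84456) = ((148976 - 52062) + (-57*(-60) + 133))/171709 + 134883/(-84456) = (96914 + (3420 + 133))*(1/171709) + 134883*(-1/84456) = (96914 + 3553)*(1/171709) - 14987/9384 = 100467*(1/171709) - 14987/9384 = 100467/171709 - 14987/9384 = -1630620455/1611317256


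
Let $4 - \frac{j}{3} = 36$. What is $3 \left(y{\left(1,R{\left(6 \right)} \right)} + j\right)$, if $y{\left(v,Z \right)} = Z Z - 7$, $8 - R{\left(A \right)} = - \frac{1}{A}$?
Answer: $- \frac{1307}{12} \approx -108.92$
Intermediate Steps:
$j = -96$ ($j = 12 - 108 = -96$)
$R{\left(A \right)} = 8 + \frac{1}{A}$ ($R{\left(A \right)} = 8 - - \frac{1}{A} = 8 + \frac{1}{A}$)
$y{\left(v,Z \right)} = -7 + Z^{2}$ ($y{\left(v,Z \right)} = Z^{2} - 7 = -7 + Z^{2}$)
$3 \left(y{\left(1,R{\left(6 \right)} \right)} + j\right) = 3 \left(\left(-7 + \left(8 + \frac{1}{6}\right)^{2}\right) - 96\right) = 3 \left(\left(-7 + \left(\frac{49}{6}\right)^{2}\right) - 96\right) = 3 \left(\left(-7 + \frac{2401}{36}\right) - 96\right) = 3 \left(\frac{2149}{36} - 96\right) = 3 \left(- \frac{1307}{36}\right) = - \frac{1307}{12}$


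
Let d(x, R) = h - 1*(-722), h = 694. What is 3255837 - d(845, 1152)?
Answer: 3254421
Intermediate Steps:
d(x, R) = 1416 (d(x, R) = 694 - 1*(-722) = 694 + 722 = 1416)
3255837 - d(845, 1152) = 3255837 - 1*1416 = 3255837 - 1416 = 3254421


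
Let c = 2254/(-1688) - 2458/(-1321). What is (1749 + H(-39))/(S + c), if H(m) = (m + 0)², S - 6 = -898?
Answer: -3645801480/993926423 ≈ -3.6681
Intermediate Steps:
S = -892 (S = 6 - 898 = -892)
c = 585785/1114924 (c = 2254*(-1/1688) - 2458*(-1/1321) = -1127/844 + 2458/1321 = 585785/1114924 ≈ 0.52540)
H(m) = m²
(1749 + H(-39))/(S + c) = (1749 + (-39)²)/(-892 + 585785/1114924) = (1749 + 1521)/(-993926423/1114924) = 3270*(-1114924/993926423) = -3645801480/993926423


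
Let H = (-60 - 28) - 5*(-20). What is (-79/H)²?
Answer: 6241/144 ≈ 43.340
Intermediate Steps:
H = 12 (H = -88 + 100 = 12)
(-79/H)² = (-79/12)² = 6241/144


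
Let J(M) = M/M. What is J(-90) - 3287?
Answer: -3286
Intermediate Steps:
J(M) = 1
J(-90) - 3287 = 1 - 3287 = -3286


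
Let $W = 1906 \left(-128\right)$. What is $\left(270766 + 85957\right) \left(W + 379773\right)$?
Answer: $48444767015$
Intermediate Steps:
$W = -243968$
$\left(270766 + 85957\right) \left(W + 379773\right) = \left(270766 + 85957\right) \left(-243968 + 379773\right) = 356723 \cdot 135805 = 48444767015$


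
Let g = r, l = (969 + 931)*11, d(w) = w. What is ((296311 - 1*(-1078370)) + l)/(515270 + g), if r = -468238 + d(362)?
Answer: 1395581/47394 ≈ 29.446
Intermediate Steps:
r = -467876 (r = -468238 + 362 = -467876)
l = 20900 (l = 1900*11 = 20900)
g = -467876
((296311 - 1*(-1078370)) + l)/(515270 + g) = ((296311 - 1*(-1078370)) + 20900)/(515270 - 467876) = ((296311 + 1078370) + 20900)/47394 = (1374681 + 20900)*(1/47394) = 1395581*(1/47394) = 1395581/47394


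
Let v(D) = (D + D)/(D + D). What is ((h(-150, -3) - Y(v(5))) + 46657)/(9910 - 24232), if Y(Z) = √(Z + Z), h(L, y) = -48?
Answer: -46609/14322 + √2/14322 ≈ -3.2543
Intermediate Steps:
v(D) = 1 (v(D) = (2*D)/((2*D)) = (2*D)*(1/(2*D)) = 1)
Y(Z) = √2*√Z (Y(Z) = √(2*Z) = √2*√Z)
((h(-150, -3) - Y(v(5))) + 46657)/(9910 - 24232) = ((-48 - √2*√1) + 46657)/(9910 - 24232) = ((-48 - √2) + 46657)/(-14322) = ((-48 - √2) + 46657)*(-1/14322) = (46609 - √2)*(-1/14322) = -46609/14322 + √2/14322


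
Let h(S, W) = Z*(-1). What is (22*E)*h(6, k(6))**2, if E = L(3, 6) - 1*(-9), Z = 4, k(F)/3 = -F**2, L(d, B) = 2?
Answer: 3872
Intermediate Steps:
k(F) = -3*F**2 (k(F) = 3*(-F**2) = -3*F**2)
h(S, W) = -4 (h(S, W) = 4*(-1) = -4)
E = 11 (E = 2 - 1*(-9) = 2 + 9 = 11)
(22*E)*h(6, k(6))**2 = (22*11)*(-4)**2 = 242*16 = 3872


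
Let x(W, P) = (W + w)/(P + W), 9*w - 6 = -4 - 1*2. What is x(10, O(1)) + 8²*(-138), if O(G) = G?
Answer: -97142/11 ≈ -8831.1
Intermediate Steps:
w = 0 (w = ⅔ + (-4 - 1*2)/9 = ⅔ + (-4 - 2)/9 = ⅔ + (⅑)*(-6) = ⅔ - ⅔ = 0)
x(W, P) = W/(P + W) (x(W, P) = (W + 0)/(P + W) = W/(P + W))
x(10, O(1)) + 8²*(-138) = 10/(1 + 10) + 8²*(-138) = 10/11 + 64*(-138) = 10*(1/11) - 8832 = 10/11 - 8832 = -97142/11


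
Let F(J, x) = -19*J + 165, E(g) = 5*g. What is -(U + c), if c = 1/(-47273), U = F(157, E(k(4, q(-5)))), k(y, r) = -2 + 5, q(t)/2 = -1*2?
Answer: 133215315/47273 ≈ 2818.0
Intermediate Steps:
q(t) = -4 (q(t) = 2*(-1*2) = 2*(-2) = -4)
k(y, r) = 3
F(J, x) = 165 - 19*J
U = -2818 (U = 165 - 19*157 = 165 - 2983 = -2818)
c = -1/47273 ≈ -2.1154e-5
-(U + c) = -(-2818 - 1/47273) = -1*(-133215315/47273) = 133215315/47273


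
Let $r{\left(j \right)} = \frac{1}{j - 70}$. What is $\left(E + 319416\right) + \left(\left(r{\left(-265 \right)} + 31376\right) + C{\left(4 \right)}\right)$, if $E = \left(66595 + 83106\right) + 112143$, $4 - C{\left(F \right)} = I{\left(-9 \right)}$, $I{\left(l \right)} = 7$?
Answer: $\frac{205232054}{335} \approx 6.1263 \cdot 10^{5}$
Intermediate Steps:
$r{\left(j \right)} = \frac{1}{-70 + j}$
$C{\left(F \right)} = -3$ ($C{\left(F \right)} = 4 - 7 = -3$)
$E = 261844$ ($E = 149701 + 112143 = 261844$)
$\left(E + 319416\right) + \left(\left(r{\left(-265 \right)} + 31376\right) + C{\left(4 \right)}\right) = \left(261844 + 319416\right) + \left(\left(\frac{1}{-70 - 265} + 31376\right) - 3\right) = 581260 + \left(\left(\frac{1}{-335} + 31376\right) - 3\right) = 581260 + \left(\left(- \frac{1}{335} + 31376\right) - 3\right) = 581260 + \left(\frac{10510959}{335} - 3\right) = 581260 + \frac{10509954}{335} = \frac{205232054}{335}$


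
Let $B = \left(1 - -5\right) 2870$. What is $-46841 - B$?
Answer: $-64061$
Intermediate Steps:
$B = 17220$ ($B = \left(1 + 5\right) 2870 = 6 \cdot 2870 = 17220$)
$-46841 - B = -46841 - 17220 = -64061$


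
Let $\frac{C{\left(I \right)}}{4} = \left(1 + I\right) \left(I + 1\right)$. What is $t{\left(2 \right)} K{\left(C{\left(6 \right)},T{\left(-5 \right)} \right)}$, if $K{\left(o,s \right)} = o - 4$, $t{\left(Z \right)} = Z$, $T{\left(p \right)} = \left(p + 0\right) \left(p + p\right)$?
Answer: $384$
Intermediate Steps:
$T{\left(p \right)} = 2 p^{2}$ ($T{\left(p \right)} = p 2 p = 2 p^{2}$)
$C{\left(I \right)} = 4 \left(1 + I\right)^{2}$ ($C{\left(I \right)} = 4 \left(1 + I\right) \left(I + 1\right) = 4 \left(1 + I\right) \left(1 + I\right) = 4 \left(1 + I\right)^{2}$)
$K{\left(o,s \right)} = -4 + o$
$t{\left(2 \right)} K{\left(C{\left(6 \right)},T{\left(-5 \right)} \right)} = 2 \left(-4 + 4 \left(1 + 6\right)^{2}\right) = 2 \left(-4 + 4 \cdot 7^{2}\right) = 2 \left(-4 + 4 \cdot 49\right) = 2 \left(-4 + 196\right) = 2 \cdot 192 = 384$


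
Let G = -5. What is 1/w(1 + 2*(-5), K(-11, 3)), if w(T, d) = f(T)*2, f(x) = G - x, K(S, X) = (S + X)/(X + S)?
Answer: ⅛ ≈ 0.12500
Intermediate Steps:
K(S, X) = 1 (K(S, X) = (S + X)/(S + X) = 1)
f(x) = -5 - x
w(T, d) = -10 - 2*T (w(T, d) = (-5 - T)*2 = -10 - 2*T)
1/w(1 + 2*(-5), K(-11, 3)) = 1/(-10 - 2*(1 + 2*(-5))) = 1/(-10 - 2*(1 - 10)) = 1/(-10 - 2*(-9)) = 1/(-10 + 18) = 1/8 = ⅛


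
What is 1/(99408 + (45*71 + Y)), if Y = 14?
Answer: 1/102617 ≈ 9.7450e-6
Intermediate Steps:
1/(99408 + (45*71 + Y)) = 1/(99408 + (45*71 + 14)) = 1/(99408 + (3195 + 14)) = 1/(99408 + 3209) = 1/102617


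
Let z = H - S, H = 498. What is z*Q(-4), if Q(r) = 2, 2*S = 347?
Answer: 649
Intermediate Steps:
S = 347/2 (S = (1/2)*347 = 347/2 ≈ 173.50)
z = 649/2 (z = 498 - 1*347/2 = 498 - 347/2 = 649/2 ≈ 324.50)
z*Q(-4) = (649/2)*2 = 649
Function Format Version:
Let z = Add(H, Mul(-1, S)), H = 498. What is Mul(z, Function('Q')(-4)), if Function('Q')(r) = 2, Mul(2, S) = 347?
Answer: 649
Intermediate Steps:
S = Rational(347, 2) (S = Mul(Rational(1, 2), 347) = Rational(347, 2) ≈ 173.50)
z = Rational(649, 2) (z = Add(498, Mul(-1, Rational(347, 2))) = Add(498, Rational(-347, 2)) = Rational(649, 2) ≈ 324.50)
Mul(z, Function('Q')(-4)) = Mul(Rational(649, 2), 2) = 649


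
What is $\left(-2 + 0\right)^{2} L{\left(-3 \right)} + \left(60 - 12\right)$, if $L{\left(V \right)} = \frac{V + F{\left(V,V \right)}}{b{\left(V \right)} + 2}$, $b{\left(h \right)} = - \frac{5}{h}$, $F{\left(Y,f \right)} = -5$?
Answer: $\frac{432}{11} \approx 39.273$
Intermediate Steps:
$L{\left(V \right)} = \frac{-5 + V}{2 - \frac{5}{V}}$ ($L{\left(V \right)} = \frac{V - 5}{- \frac{5}{V} + 2} = \frac{-5 + V}{2 - \frac{5}{V}}$)
$\left(-2 + 0\right)^{2} L{\left(-3 \right)} + \left(60 - 12\right) = \left(-2 + 0\right)^{2} \left(- \frac{3 \left(-5 - 3\right)}{-5 + 2 \left(-3\right)}\right) + \left(60 - 12\right) = \left(-2\right)^{2} \left(\left(-3\right) \frac{1}{-5 - 6} \left(-8\right)\right) + \left(60 - 12\right) = 4 \left(\left(-3\right) \frac{1}{-11} \left(-8\right)\right) + 48 = 4 \left(\left(-3\right) \left(- \frac{1}{11}\right) \left(-8\right)\right) + 48 = 4 \left(- \frac{24}{11}\right) + 48 = - \frac{96}{11} + 48 = \frac{432}{11}$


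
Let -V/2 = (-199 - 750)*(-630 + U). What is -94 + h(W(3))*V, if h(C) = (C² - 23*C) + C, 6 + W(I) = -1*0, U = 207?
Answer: -134879566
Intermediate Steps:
W(I) = -6 (W(I) = -6 - 1*0 = -6 + 0 = -6)
V = -802854 (V = -2*(-199 - 750)*(-630 + 207) = -(-1898)*(-423) = -2*401427 = -802854)
h(C) = C² - 22*C
-94 + h(W(3))*V = -94 - 6*(-22 - 6)*(-802854) = -94 - 6*(-28)*(-802854) = -94 + 168*(-802854) = -94 - 134879472 = -134879566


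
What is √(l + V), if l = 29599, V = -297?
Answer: 7*√598 ≈ 171.18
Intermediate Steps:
√(l + V) = √(29599 - 297) = √29302 = 7*√598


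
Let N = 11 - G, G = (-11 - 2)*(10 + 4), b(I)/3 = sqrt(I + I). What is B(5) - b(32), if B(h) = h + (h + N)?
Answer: 179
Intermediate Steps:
b(I) = 3*sqrt(2)*sqrt(I) (b(I) = 3*sqrt(I + I) = 3*sqrt(2*I) = 3*(sqrt(2)*sqrt(I)) = 3*sqrt(2)*sqrt(I))
G = -182 (G = -13*14 = -182)
N = 193 (N = 11 - 1*(-182) = 11 + 182 = 193)
B(h) = 193 + 2*h (B(h) = h + (h + 193) = h + (193 + h) = 193 + 2*h)
B(5) - b(32) = (193 + 2*5) - 3*sqrt(2)*sqrt(32) = (193 + 10) - 3*sqrt(2)*4*sqrt(2) = 203 - 1*24 = 203 - 24 = 179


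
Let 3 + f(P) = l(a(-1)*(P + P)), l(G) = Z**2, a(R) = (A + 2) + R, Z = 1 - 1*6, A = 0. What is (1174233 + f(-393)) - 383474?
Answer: 790781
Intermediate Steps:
Z = -5 (Z = 1 - 6 = -5)
a(R) = 2 + R (a(R) = (0 + 2) + R = 2 + R)
l(G) = 25 (l(G) = (-5)**2 = 25)
f(P) = 22 (f(P) = -3 + 25 = 22)
(1174233 + f(-393)) - 383474 = (1174233 + 22) - 383474 = 1174255 - 383474 = 790781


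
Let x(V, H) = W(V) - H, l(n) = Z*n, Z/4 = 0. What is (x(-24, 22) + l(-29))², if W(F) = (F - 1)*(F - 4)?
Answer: 459684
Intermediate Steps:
Z = 0 (Z = 4*0 = 0)
W(F) = (-1 + F)*(-4 + F)
l(n) = 0 (l(n) = 0*n = 0)
x(V, H) = 4 + V² - H - 5*V (x(V, H) = (4 + V² - 5*V) - H = 4 + V² - H - 5*V)
(x(-24, 22) + l(-29))² = ((4 + (-24)² - 1*22 - 5*(-24)) + 0)² = ((4 + 576 - 22 + 120) + 0)² = (678 + 0)² = 678² = 459684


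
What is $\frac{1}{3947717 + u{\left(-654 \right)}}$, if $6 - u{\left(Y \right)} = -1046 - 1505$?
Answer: $\frac{1}{3950274} \approx 2.5315 \cdot 10^{-7}$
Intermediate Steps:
$u{\left(Y \right)} = 2557$ ($u{\left(Y \right)} = 6 - \left(-1046 - 1505\right) = 6 - -2551 = 6 + 2551 = 2557$)
$\frac{1}{3947717 + u{\left(-654 \right)}} = \frac{1}{3947717 + 2557} = \frac{1}{3950274}$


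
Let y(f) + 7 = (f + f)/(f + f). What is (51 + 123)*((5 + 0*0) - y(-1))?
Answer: 1914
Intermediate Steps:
y(f) = -6 (y(f) = -7 + (f + f)/(f + f) = -7 + (2*f)/((2*f)) = -7 + (2*f)*(1/(2*f)) = -7 + 1 = -6)
(51 + 123)*((5 + 0*0) - y(-1)) = (51 + 123)*((5 + 0*0) - 1*(-6)) = 174*((5 + 0) + 6) = 174*(5 + 6) = 174*11 = 1914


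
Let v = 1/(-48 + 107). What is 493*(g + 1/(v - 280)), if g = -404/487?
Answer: -3304287637/8044753 ≈ -410.74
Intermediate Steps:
g = -404/487 (g = -404*1/487 = -404/487 ≈ -0.82957)
v = 1/59 ≈ 0.016949
493*(g + 1/(v - 280)) = 493*(-404/487 + 1/(1/59 - 280)) = 493*(-404/487 + 1/(-16519/59)) = 493*(-404/487 - 59/16519) = 493*(-6702409/8044753) = -3304287637/8044753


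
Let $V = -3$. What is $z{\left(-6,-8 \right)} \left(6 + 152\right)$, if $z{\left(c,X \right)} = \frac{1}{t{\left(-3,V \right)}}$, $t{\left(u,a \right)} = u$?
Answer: $- \frac{158}{3} \approx -52.667$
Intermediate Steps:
$z{\left(c,X \right)} = - \frac{1}{3}$ ($z{\left(c,X \right)} = \frac{1}{-3} = - \frac{1}{3}$)
$z{\left(-6,-8 \right)} \left(6 + 152\right) = - \frac{6 + 152}{3} = \left(- \frac{1}{3}\right) 158 = - \frac{158}{3}$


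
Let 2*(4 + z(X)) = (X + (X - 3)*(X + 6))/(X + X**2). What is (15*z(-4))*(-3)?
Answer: 855/4 ≈ 213.75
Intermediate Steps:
z(X) = -4 + (X + (-3 + X)*(6 + X))/(2*(X + X**2)) (z(X) = -4 + ((X + (X - 3)*(X + 6))/(X + X**2))/2 = -4 + ((X + (-3 + X)*(6 + X))/(X + X**2))/2 = -4 + (X + (-3 + X)*(6 + X))/(2*(X + X**2)))
(15*z(-4))*(-3) = (15*((1/2)*(-18 - 7*(-4)**2 - 4*(-4))/(-4*(1 - 4))))*(-3) = (15*((1/2)*(-1/4)*(-18 - 7*16 + 16)/(-3)))*(-3) = (15*((1/2)*(-1/4)*(-1/3)*(-18 - 112 + 16)))*(-3) = (15*((1/2)*(-1/4)*(-1/3)*(-114)))*(-3) = (15*(-19/4))*(-3) = -285/4*(-3) = 855/4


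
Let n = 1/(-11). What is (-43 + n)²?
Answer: 224676/121 ≈ 1856.8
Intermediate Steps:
n = -1/11 ≈ -0.090909
(-43 + n)² = (-43 - 1/11)² = (-474/11)² = 224676/121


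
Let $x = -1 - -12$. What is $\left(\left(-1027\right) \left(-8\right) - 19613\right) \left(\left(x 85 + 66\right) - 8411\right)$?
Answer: $84451770$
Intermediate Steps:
$x = 11$ ($x = -1 + 12 = 11$)
$\left(\left(-1027\right) \left(-8\right) - 19613\right) \left(\left(x 85 + 66\right) - 8411\right) = \left(\left(-1027\right) \left(-8\right) - 19613\right) \left(\left(11 \cdot 85 + 66\right) - 8411\right) = \left(8216 - 19613\right) \left(\left(935 + 66\right) - 8411\right) = - 11397 \left(1001 - 8411\right) = \left(-11397\right) \left(-7410\right) = 84451770$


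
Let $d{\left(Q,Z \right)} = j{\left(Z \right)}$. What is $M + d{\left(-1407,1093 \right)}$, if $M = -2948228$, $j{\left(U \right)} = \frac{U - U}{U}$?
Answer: $-2948228$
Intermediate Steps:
$j{\left(U \right)} = 0$ ($j{\left(U \right)} = \frac{0}{U} = 0$)
$d{\left(Q,Z \right)} = 0$
$M + d{\left(-1407,1093 \right)} = -2948228 + 0 = -2948228$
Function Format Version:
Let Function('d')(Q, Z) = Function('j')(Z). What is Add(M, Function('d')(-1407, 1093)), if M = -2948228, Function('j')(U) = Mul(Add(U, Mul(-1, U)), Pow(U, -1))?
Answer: -2948228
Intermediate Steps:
Function('j')(U) = 0 (Function('j')(U) = Mul(0, Pow(U, -1)) = 0)
Function('d')(Q, Z) = 0
Add(M, Function('d')(-1407, 1093)) = Add(-2948228, 0) = -2948228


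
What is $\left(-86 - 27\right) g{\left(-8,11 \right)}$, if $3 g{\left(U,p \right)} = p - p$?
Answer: $0$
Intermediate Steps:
$g{\left(U,p \right)} = 0$ ($g{\left(U,p \right)} = \frac{p - p}{3} = \frac{1}{3} \cdot 0 = 0$)
$\left(-86 - 27\right) g{\left(-8,11 \right)} = \left(-86 - 27\right) 0 = \left(-113\right) 0 = 0$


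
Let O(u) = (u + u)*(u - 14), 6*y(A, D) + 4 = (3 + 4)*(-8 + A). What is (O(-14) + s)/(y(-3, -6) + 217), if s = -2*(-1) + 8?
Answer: 1588/407 ≈ 3.9017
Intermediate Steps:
s = 10 (s = 2 + 8 = 10)
y(A, D) = -10 + 7*A/6 (y(A, D) = -⅔ + ((3 + 4)*(-8 + A))/6 = -⅔ + (7*(-8 + A))/6 = -⅔ + (-56 + 7*A)/6 = -⅔ + (-28/3 + 7*A/6) = -10 + 7*A/6)
O(u) = 2*u*(-14 + u) (O(u) = (2*u)*(-14 + u) = 2*u*(-14 + u))
(O(-14) + s)/(y(-3, -6) + 217) = (2*(-14)*(-14 - 14) + 10)/((-10 + (7/6)*(-3)) + 217) = (2*(-14)*(-28) + 10)/((-10 - 7/2) + 217) = (784 + 10)/(-27/2 + 217) = 794/(407/2) = 794*(2/407) = 1588/407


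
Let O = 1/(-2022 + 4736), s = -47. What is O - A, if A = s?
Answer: 127559/2714 ≈ 47.000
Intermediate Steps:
A = -47
O = 1/2714 ≈ 0.00036846
O - A = 1/2714 - 1*(-47) = 1/2714 + 47 = 127559/2714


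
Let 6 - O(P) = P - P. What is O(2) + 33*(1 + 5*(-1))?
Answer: -126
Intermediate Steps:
O(P) = 6 (O(P) = 6 - (P - P) = 6 - 1*0 = 6 + 0 = 6)
O(2) + 33*(1 + 5*(-1)) = 6 + 33*(1 + 5*(-1)) = 6 + 33*(1 - 5) = 6 + 33*(-4) = 6 - 132 = -126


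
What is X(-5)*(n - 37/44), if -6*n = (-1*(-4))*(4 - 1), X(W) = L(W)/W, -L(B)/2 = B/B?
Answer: -25/22 ≈ -1.1364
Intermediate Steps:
L(B) = -2 (L(B) = -2*B/B = -2*1 = -2)
X(W) = -2/W
n = -2 (n = -(-1*(-4))*(4 - 1)/6 = -2*3/3 = -⅙*12 = -2)
X(-5)*(n - 37/44) = (-2/(-5))*(-2 - 37/44) = (-2*(-⅕))*(-2 - 37*1/44) = 2*(-2 - 37/44)/5 = (⅖)*(-125/44) = -25/22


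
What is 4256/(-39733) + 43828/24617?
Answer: 1636647972/978107261 ≈ 1.6733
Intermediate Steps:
4256/(-39733) + 43828/24617 = 4256*(-1/39733) + 43828*(1/24617) = -4256/39733 + 43828/24617 = 1636647972/978107261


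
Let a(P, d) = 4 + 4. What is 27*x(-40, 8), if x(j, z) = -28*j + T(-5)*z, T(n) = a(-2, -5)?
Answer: 31968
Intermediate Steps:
a(P, d) = 8
T(n) = 8
x(j, z) = -28*j + 8*z
27*x(-40, 8) = 27*(-28*(-40) + 8*8) = 27*(1120 + 64) = 27*1184 = 31968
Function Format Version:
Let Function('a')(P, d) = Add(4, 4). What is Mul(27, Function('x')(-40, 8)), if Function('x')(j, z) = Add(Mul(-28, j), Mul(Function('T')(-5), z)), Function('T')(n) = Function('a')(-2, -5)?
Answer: 31968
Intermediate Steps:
Function('a')(P, d) = 8
Function('T')(n) = 8
Function('x')(j, z) = Add(Mul(-28, j), Mul(8, z))
Mul(27, Function('x')(-40, 8)) = Mul(27, Add(Mul(-28, -40), Mul(8, 8))) = Mul(27, Add(1120, 64)) = Mul(27, 1184) = 31968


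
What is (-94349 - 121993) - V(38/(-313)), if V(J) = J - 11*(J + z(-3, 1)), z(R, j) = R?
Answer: -67725755/313 ≈ -2.1638e+5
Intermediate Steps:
V(J) = 33 - 10*J (V(J) = J - 11*(J - 3) = J - 11*(-3 + J) = J + (33 - 11*J) = 33 - 10*J)
(-94349 - 121993) - V(38/(-313)) = (-94349 - 121993) - (33 - 380/(-313)) = -216342 - (33 - 380*(-1)/313) = -216342 - (33 - 10*(-38/313)) = -216342 - (33 + 380/313) = -216342 - 1*10709/313 = -216342 - 10709/313 = -67725755/313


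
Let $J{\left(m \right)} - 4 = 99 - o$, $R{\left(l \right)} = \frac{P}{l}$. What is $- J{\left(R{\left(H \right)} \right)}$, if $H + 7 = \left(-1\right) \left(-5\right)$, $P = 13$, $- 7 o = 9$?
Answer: $- \frac{730}{7} \approx -104.29$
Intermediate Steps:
$o = - \frac{9}{7}$ ($o = \left(- \frac{1}{7}\right) 9 = - \frac{9}{7} \approx -1.2857$)
$H = -2$ ($H = -7 - -5 = -7 + 5 = -2$)
$R{\left(l \right)} = \frac{13}{l}$
$J{\left(m \right)} = \frac{730}{7}$ ($J{\left(m \right)} = 4 + \left(99 - - \frac{9}{7}\right) = 4 + \left(99 + \frac{9}{7}\right) = 4 + \frac{702}{7} = \frac{730}{7}$)
$- J{\left(R{\left(H \right)} \right)} = \left(-1\right) \frac{730}{7} = - \frac{730}{7}$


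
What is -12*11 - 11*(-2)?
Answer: -110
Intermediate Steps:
-12*11 - 11*(-2) = -132 + 22 = -110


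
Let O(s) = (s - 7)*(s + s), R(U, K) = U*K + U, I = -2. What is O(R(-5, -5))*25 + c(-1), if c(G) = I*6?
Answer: 12988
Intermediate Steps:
R(U, K) = U + K*U (R(U, K) = K*U + U = U + K*U)
O(s) = 2*s*(-7 + s) (O(s) = (-7 + s)*(2*s) = 2*s*(-7 + s))
c(G) = -12 (c(G) = -2*6 = -12)
O(R(-5, -5))*25 + c(-1) = (2*(-5*(1 - 5))*(-7 - 5*(1 - 5)))*25 - 12 = (2*(-5*(-4))*(-7 - 5*(-4)))*25 - 12 = (2*20*(-7 + 20))*25 - 12 = (2*20*13)*25 - 12 = 520*25 - 12 = 13000 - 12 = 12988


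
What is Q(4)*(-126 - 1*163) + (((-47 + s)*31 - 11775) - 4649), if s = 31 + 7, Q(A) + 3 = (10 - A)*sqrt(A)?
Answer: -19304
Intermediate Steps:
Q(A) = -3 + sqrt(A)*(10 - A) (Q(A) = -3 + (10 - A)*sqrt(A) = -3 + sqrt(A)*(10 - A))
s = 38
Q(4)*(-126 - 1*163) + (((-47 + s)*31 - 11775) - 4649) = (-3 - 4**(3/2) + 10*sqrt(4))*(-126 - 1*163) + (((-47 + 38)*31 - 11775) - 4649) = (-3 - 1*8 + 10*2)*(-126 - 163) + ((-9*31 - 11775) - 4649) = (-3 - 8 + 20)*(-289) + ((-279 - 11775) - 4649) = 9*(-289) + (-12054 - 4649) = -2601 - 16703 = -19304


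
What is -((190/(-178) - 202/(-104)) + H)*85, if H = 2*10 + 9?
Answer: -11752185/4628 ≈ -2539.4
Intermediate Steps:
H = 29 (H = 20 + 9 = 29)
-((190/(-178) - 202/(-104)) + H)*85 = -((190/(-178) - 202/(-104)) + 29)*85 = -((190*(-1/178) - 202*(-1/104)) + 29)*85 = -((-95/89 + 101/52) + 29)*85 = -(4049/4628 + 29)*85 = -138261*85/4628 = -1*11752185/4628 = -11752185/4628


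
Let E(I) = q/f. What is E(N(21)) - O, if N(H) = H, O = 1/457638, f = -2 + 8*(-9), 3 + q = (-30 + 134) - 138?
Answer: 114409/228819 ≈ 0.50000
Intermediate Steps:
q = -37 (q = -3 + ((-30 + 134) - 138) = -3 + (104 - 138) = -3 - 34 = -37)
f = -74 (f = -2 - 72 = -74)
O = 1/457638 ≈ 2.1851e-6
E(I) = ½ (E(I) = -37/(-74) = -37*(-1/74) = ½)
E(N(21)) - O = ½ - 1*1/457638 = ½ - 1/457638 = 114409/228819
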